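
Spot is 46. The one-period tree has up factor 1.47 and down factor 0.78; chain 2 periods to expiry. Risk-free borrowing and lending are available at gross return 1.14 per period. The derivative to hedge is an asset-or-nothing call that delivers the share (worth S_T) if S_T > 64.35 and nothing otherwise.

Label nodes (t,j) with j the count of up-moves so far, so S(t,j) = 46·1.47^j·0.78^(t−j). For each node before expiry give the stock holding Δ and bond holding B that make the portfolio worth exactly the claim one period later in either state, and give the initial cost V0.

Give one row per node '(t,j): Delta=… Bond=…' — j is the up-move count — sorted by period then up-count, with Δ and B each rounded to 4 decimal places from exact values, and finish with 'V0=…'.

(0,0): Delta=1.4333 Bond=-45.1109
(1,0): Delta=0.0000 Bond=0.0000
(1,1): Delta=2.1304 Bond=-98.5674
V0=20.8204

No-arbitrage ⇒ martingale measure with p* = (R−d)/(u−d) = 0.5217.
Terminal values V(2,·): V(2,0)=0.0000, V(2,1)=0.0000, V(2,2)=99.4014
(1,0): S=35.8800. Δ = (V_up−V_dn)/(S_up−S_dn) = (0.0000−0.0000)/(52.7436−27.9864) = 0.0000. V = [p*·0.0000 + (1−p*)·0.0000]/1.14 = 0.0000. B = V − Δ·S = 0.0000.
(1,1): S=67.6200. Δ = (V_up−V_dn)/(S_up−S_dn) = (99.4014−0.0000)/(99.4014−52.7436) = 2.1304. V = [p*·99.4014 + (1−p*)·0.0000]/1.14 = 45.4926. B = V − Δ·S = -98.5674.
(0,0): S=46.0000. Δ = (V_up−V_dn)/(S_up−S_dn) = (45.4926−0.0000)/(67.6200−35.8800) = 1.4333. V = [p*·45.4926 + (1−p*)·0.0000]/1.14 = 20.8204. B = V − Δ·S = -45.1109.
Each (Δ,B) replicates both successor values, so the strategy is self-financing and V0 is arbitrage-free.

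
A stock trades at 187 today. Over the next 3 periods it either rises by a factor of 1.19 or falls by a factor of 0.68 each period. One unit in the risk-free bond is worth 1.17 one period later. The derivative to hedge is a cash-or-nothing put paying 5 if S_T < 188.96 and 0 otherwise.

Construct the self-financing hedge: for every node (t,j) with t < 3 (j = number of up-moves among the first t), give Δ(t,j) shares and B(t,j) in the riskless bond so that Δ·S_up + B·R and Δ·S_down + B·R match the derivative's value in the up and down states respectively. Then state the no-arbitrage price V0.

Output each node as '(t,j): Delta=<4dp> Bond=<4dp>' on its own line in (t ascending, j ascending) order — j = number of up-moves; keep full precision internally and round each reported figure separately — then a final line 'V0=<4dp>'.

Under the risk-neutral measure, an up-move has probability p* = (R−d)/(u−d) = 0.9608 and values discount at R = 1.17.
At expiry t=3: V(3,0)=5.0000, V(3,1)=5.0000, V(3,2)=5.0000, V(3,3)=0.0000
Node (2,0) S=86.4688: V=(p*·5.0000+(1−p*)·5.0000)/1.17=4.2735; Δ=(5.0000−5.0000)/(102.8979−58.7988)=0.0000; B=V−Δ·S=4.2735
Node (2,1) S=151.3204: V=(p*·5.0000+(1−p*)·5.0000)/1.17=4.2735; Δ=(5.0000−5.0000)/(180.0713−102.8979)=0.0000; B=V−Δ·S=4.2735
Node (2,2) S=264.8107: V=(p*·0.0000+(1−p*)·5.0000)/1.17=0.1676; Δ=(0.0000−5.0000)/(315.1247−180.0713)=-0.0370; B=V−Δ·S=9.9715
Node (1,0) S=127.1600: V=(p*·4.2735+(1−p*)·4.2735)/1.17=3.6526; Δ=(4.2735−4.2735)/(151.3204−86.4688)=0.0000; B=V−Δ·S=3.6526
Node (1,1) S=222.5300: V=(p*·0.1676+(1−p*)·4.2735)/1.17=0.2809; Δ=(0.1676−4.2735)/(264.8107−151.3204)=-0.0362; B=V−Δ·S=8.3317
Node (0,0) S=187.0000: V=(p*·0.2809+(1−p*)·3.6526)/1.17=0.3531; Δ=(0.2809−3.6526)/(222.5300−127.1600)=-0.0354; B=V−Δ·S=6.9643
Each (Δ,B) replicates both successor values, so the strategy is self-financing and V0 is arbitrage-free.

(0,0): Delta=-0.0354 Bond=6.9643
(1,0): Delta=0.0000 Bond=3.6526
(1,1): Delta=-0.0362 Bond=8.3317
(2,0): Delta=0.0000 Bond=4.2735
(2,1): Delta=0.0000 Bond=4.2735
(2,2): Delta=-0.0370 Bond=9.9715
V0=0.3531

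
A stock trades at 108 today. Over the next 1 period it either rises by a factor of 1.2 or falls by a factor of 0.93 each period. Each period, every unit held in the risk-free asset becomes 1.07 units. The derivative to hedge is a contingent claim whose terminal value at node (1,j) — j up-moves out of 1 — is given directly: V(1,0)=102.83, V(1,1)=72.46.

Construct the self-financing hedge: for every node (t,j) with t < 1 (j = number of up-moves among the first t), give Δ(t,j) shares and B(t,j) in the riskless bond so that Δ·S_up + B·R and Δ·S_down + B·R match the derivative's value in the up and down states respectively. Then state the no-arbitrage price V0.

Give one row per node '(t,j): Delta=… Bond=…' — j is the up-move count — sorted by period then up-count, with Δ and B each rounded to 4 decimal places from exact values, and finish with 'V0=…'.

(0,0): Delta=-1.0415 Bond=193.8671
V0=81.3856

Risk-neutral probability p* = (R−d)/(u−d) = (1.07−0.93)/(1.2−0.93) = 0.5185.
Payoff layer (t=1): V(1,0)=102.8300, V(1,1)=72.4600
  t=0,j=0: stock 108.0000 → up 129.6000 (V=72.4600), down 100.4400 (V=102.8300). Price 81.3856; hedge Δ=-1.0415, bond B=193.8671.
Self-financing check: at every node Δ·S+B equals the discounted successor values.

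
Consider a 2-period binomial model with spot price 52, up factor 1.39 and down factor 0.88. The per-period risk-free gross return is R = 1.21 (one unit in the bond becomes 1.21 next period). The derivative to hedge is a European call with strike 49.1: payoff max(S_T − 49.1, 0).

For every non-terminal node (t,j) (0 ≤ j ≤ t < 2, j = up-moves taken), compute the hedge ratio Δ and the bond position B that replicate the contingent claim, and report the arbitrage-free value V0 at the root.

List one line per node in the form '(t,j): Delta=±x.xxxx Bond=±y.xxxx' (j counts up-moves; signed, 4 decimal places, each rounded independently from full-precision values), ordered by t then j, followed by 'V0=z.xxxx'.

(0,0): Delta=0.9029 Bond=-27.7337
(1,0): Delta=0.6216 Bond=-20.6865
(1,1): Delta=1.0000 Bond=-40.5785
V0=19.2154

The replicating-portfolio and risk-neutral prices coincide; use p* = (1.21−0.88)/(1.39−0.88) = 0.6471 for the latter.
Terminal values V(2,·): V(2,0)=0.0000, V(2,1)=14.5064, V(2,2)=51.3692
Node (1,0) S=45.7600: V=(p*·14.5064+(1−p*)·0.0000)/1.21=7.7574; Δ=(14.5064−0.0000)/(63.6064−40.2688)=0.6216; B=V−Δ·S=-20.6865
Node (1,1) S=72.2800: V=(p*·51.3692+(1−p*)·14.5064)/1.21=31.7015; Δ=(51.3692−14.5064)/(100.4692−63.6064)=1.0000; B=V−Δ·S=-40.5785
Node (0,0) S=52.0000: V=(p*·31.7015+(1−p*)·7.7574)/1.21=19.2154; Δ=(31.7015−7.7574)/(72.2800−45.7600)=0.9029; B=V−Δ·S=-27.7337
Each (Δ,B) replicates both successor values, so the strategy is self-financing and V0 is arbitrage-free.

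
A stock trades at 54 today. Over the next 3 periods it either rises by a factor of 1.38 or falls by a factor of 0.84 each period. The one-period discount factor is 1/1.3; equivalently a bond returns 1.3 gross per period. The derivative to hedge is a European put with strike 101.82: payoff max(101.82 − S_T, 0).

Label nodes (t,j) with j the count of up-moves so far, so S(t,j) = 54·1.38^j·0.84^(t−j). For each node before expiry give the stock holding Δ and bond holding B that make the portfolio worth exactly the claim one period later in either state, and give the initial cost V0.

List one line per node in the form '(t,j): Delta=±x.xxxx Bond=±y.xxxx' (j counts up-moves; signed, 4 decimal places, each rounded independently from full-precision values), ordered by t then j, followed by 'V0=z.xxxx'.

No-arbitrage ⇒ martingale measure with p* = (R−d)/(u−d) = 0.8519.
Payoff layer (t=3): V(3,0)=69.8140, V(3,1)=49.2387, V(3,2)=15.4364, V(3,3)=0.0000
  t=2,j=0: stock 38.1024 → up 52.5813 (V=49.2387), down 32.0060 (V=69.8140). Price 40.2207; hedge Δ=-1.0000, bond B=78.3231.
  t=2,j=1: stock 62.5968 → up 86.3836 (V=15.4364), down 52.5813 (V=49.2387). Price 15.7263; hedge Δ=-1.0000, bond B=78.3231.
  t=2,j=2: stock 102.8376 → up 141.9159 (V=0.0000), down 86.3836 (V=15.4364). Price 1.7591; hedge Δ=-0.2780, bond B=30.3451.
  t=1,j=0: stock 45.3600 → up 62.5968 (V=15.7263), down 38.1024 (V=40.2207). Price 14.8885; hedge Δ=-1.0000, bond B=60.2485.
  t=1,j=1: stock 74.5200 → up 102.8376 (V=1.7591), down 62.5968 (V=15.7263). Price 2.9449; hedge Δ=-0.3471, bond B=28.8100.
  t=0,j=0: stock 54.0000 → up 74.5200 (V=2.9449), down 45.3600 (V=14.8885). Price 3.6264; hedge Δ=-0.4096, bond B=25.7442.
Self-financing check: at every node Δ·S+B equals the discounted successor values.

(0,0): Delta=-0.4096 Bond=25.7442
(1,0): Delta=-1.0000 Bond=60.2485
(1,1): Delta=-0.3471 Bond=28.8100
(2,0): Delta=-1.0000 Bond=78.3231
(2,1): Delta=-1.0000 Bond=78.3231
(2,2): Delta=-0.2780 Bond=30.3451
V0=3.6264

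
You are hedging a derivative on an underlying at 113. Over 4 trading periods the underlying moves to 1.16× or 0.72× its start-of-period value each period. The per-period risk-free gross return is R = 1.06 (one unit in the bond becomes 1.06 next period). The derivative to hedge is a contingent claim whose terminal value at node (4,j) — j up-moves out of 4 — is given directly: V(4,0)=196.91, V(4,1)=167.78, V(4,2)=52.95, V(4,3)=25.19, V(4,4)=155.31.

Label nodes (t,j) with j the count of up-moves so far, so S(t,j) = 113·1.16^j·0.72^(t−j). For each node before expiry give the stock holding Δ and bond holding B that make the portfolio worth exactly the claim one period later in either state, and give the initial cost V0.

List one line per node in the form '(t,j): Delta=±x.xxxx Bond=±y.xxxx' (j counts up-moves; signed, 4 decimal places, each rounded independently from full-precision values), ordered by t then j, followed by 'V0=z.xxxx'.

(0,0): Delta=0.5850 Bond=-0.8785
(1,0): Delta=-1.4522 Bond=164.8207
(1,1): Delta=0.9569 Bond=-49.6817
(2,0): Delta=-3.4900 Bond=294.0835
(2,1): Delta=-1.0802 Bond=139.6000
(2,2): Delta=1.3288 Bond=-109.2104
(3,0): Delta=-1.5697 Bond=230.7333
(3,1): Delta=-3.8406 Bond=335.5506
(3,2): Delta=-0.5763 Bond=92.8070
(3,3): Delta=1.6766 Bond=-177.1072
V0=65.2303

The replicating-portfolio and risk-neutral prices coincide; use p* = (1.06−0.72)/(1.16−0.72) = 0.7727 for the latter.
Terminal values V(4,·): V(4,0)=196.9100, V(4,1)=167.7800, V(4,2)=52.9500, V(4,3)=25.1900, V(4,4)=155.3100
(3,0): S=42.1770. Δ = (V_up−V_dn)/(S_up−S_dn) = (167.7800−196.9100)/(48.9253−30.3675) = -1.5697. V = [p*·167.7800 + (1−p*)·196.9100]/1.06 = 164.5287. B = V − Δ·S = 230.7333.
(3,1): S=67.9519. Δ = (V_up−V_dn)/(S_up−S_dn) = (52.9500−167.7800)/(78.8242−48.9253) = -3.8406. V = [p*·52.9500 + (1−p*)·167.7800]/1.06 = 74.5733. B = V − Δ·S = 335.5506.
(3,2): S=109.4780. Δ = (V_up−V_dn)/(S_up−S_dn) = (25.1900−52.9500)/(126.9945−78.8242) = -0.5763. V = [p*·25.1900 + (1−p*)·52.9500]/1.06 = 29.7161. B = V − Δ·S = 92.8070.
(3,3): S=176.3812. Δ = (V_up−V_dn)/(S_up−S_dn) = (155.3100−25.1900)/(204.6022−126.9945) = 1.6766. V = [p*·155.3100 + (1−p*)·25.1900]/1.06 = 118.6201. B = V − Δ·S = -177.1072.
(2,0): S=58.5792. Δ = (V_up−V_dn)/(S_up−S_dn) = (74.5733−164.5287)/(67.9519−42.1770) = -3.4900. V = [p*·74.5733 + (1−p*)·164.5287]/1.06 = 89.6394. B = V − Δ·S = 294.0835.
(2,1): S=94.3776. Δ = (V_up−V_dn)/(S_up−S_dn) = (29.7161−74.5733)/(109.4780−67.9519) = -1.0802. V = [p*·29.7161 + (1−p*)·74.5733]/1.06 = 37.6518. B = V − Δ·S = 139.6000.
(2,2): S=152.0528. Δ = (V_up−V_dn)/(S_up−S_dn) = (118.6201−29.7161)/(176.3812−109.4780) = 1.3288. V = [p*·118.6201 + (1−p*)·29.7161]/1.06 = 92.8440. B = V − Δ·S = -109.2104.
(1,0): S=81.3600. Δ = (V_up−V_dn)/(S_up−S_dn) = (37.6518−89.6394)/(94.3776−58.5792) = -1.4522. V = [p*·37.6518 + (1−p*)·89.6394]/1.06 = 46.6672. B = V − Δ·S = 164.8207.
(1,1): S=131.0800. Δ = (V_up−V_dn)/(S_up−S_dn) = (92.8440−37.6518)/(152.0528−94.3776) = 0.9569. V = [p*·92.8440 + (1−p*)·37.6518]/1.06 = 75.7550. B = V − Δ·S = -49.6817.
(0,0): S=113.0000. Δ = (V_up−V_dn)/(S_up−S_dn) = (75.7550−46.6672)/(131.0800−81.3600) = 0.5850. V = [p*·75.7550 + (1−p*)·46.6672]/1.06 = 65.2303. B = V − Δ·S = -0.8785.
Check: Δ(0,0)·S0 + B(0,0) = 65.2303 = V0.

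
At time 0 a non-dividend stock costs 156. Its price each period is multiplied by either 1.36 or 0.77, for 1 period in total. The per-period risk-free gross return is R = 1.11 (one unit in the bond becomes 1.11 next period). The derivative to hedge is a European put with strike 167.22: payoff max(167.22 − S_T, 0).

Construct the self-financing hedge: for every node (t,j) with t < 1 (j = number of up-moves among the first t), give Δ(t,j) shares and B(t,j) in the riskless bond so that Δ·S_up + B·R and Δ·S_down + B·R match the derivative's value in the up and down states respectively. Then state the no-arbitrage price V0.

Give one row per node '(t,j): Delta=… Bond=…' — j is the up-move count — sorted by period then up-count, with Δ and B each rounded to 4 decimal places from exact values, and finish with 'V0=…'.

(0,0): Delta=-0.5117 Bond=97.8104
V0=17.9798

The replicating-portfolio and risk-neutral prices coincide; use p* = (1.11−0.77)/(1.36−0.77) = 0.5763 for the latter.
Payoff layer (t=1): V(1,0)=47.1000, V(1,1)=0.0000
  t=0,j=0: stock 156.0000 → up 212.1600 (V=0.0000), down 120.1200 (V=47.1000). Price 17.9798; hedge Δ=-0.5117, bond B=97.8104.
Self-financing check: at every node Δ·S+B equals the discounted successor values.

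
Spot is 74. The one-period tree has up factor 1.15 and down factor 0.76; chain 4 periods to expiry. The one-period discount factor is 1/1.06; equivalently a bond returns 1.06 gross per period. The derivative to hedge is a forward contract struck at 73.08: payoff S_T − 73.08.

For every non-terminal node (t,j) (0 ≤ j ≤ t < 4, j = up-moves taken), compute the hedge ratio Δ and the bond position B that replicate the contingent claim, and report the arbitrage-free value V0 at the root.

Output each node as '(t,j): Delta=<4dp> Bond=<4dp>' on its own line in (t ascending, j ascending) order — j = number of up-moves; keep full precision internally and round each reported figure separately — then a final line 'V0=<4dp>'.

The replicating-portfolio and risk-neutral prices coincide; use p* = (1.06−0.76)/(1.15−0.76) = 0.7692 for the latter.
At expiry t=4: V(4,0)=-48.3920, V(4,1)=-35.7231, V(4,2)=-16.5532, V(4,3)=12.4540, V(4,4)=56.3465
Node (3,0) S=32.4842: V=(p*·-35.7231+(1−p*)·-48.3920)/1.06=-36.4592; Δ=(-35.7231−-48.3920)/(37.3569−24.6880)=1.0000; B=V−Δ·S=-68.9434
Node (3,1) S=49.1538: V=(p*·-16.5532+(1−p*)·-35.7231)/1.06=-19.7896; Δ=(-16.5532−-35.7231)/(56.5268−37.3569)=1.0000; B=V−Δ·S=-68.9434
Node (3,2) S=74.3774: V=(p*·12.4540+(1−p*)·-16.5532)/1.06=5.4340; Δ=(12.4540−-16.5532)/(85.5340−56.5268)=1.0000; B=V−Δ·S=-68.9434
Node (3,3) S=112.5447: V=(p*·56.3465+(1−p*)·12.4540)/1.06=43.6014; Δ=(56.3465−12.4540)/(129.4265−85.5340)=1.0000; B=V−Δ·S=-68.9434
Node (2,0) S=42.7424: V=(p*·-19.7896+(1−p*)·-36.4592)/1.06=-22.2985; Δ=(-19.7896−-36.4592)/(49.1538−32.4842)=1.0000; B=V−Δ·S=-65.0409
Node (2,1) S=64.6760: V=(p*·5.4340+(1−p*)·-19.7896)/1.06=-0.3649; Δ=(5.4340−-19.7896)/(74.3774−49.1538)=1.0000; B=V−Δ·S=-65.0409
Node (2,2) S=97.8650: V=(p*·43.6014+(1−p*)·5.4340)/1.06=32.8241; Δ=(43.6014−5.4340)/(112.5447−74.3774)=1.0000; B=V−Δ·S=-65.0409
Node (1,0) S=56.2400: V=(p*·-0.3649+(1−p*)·-22.2985)/1.06=-5.1194; Δ=(-0.3649−-22.2985)/(64.6760−42.7424)=1.0000; B=V−Δ·S=-61.3594
Node (1,1) S=85.1000: V=(p*·32.8241+(1−p*)·-0.3649)/1.06=23.7406; Δ=(32.8241−-0.3649)/(97.8650−64.6760)=1.0000; B=V−Δ·S=-61.3594
Node (0,0) S=74.0000: V=(p*·23.7406+(1−p*)·-5.1194)/1.06=16.1138; Δ=(23.7406−-5.1194)/(85.1000−56.2400)=1.0000; B=V−Δ·S=-57.8862
Root portfolio cost Δ·74+B reproduces V0=16.1138.

(0,0): Delta=1.0000 Bond=-57.8862
(1,0): Delta=1.0000 Bond=-61.3594
(1,1): Delta=1.0000 Bond=-61.3594
(2,0): Delta=1.0000 Bond=-65.0409
(2,1): Delta=1.0000 Bond=-65.0409
(2,2): Delta=1.0000 Bond=-65.0409
(3,0): Delta=1.0000 Bond=-68.9434
(3,1): Delta=1.0000 Bond=-68.9434
(3,2): Delta=1.0000 Bond=-68.9434
(3,3): Delta=1.0000 Bond=-68.9434
V0=16.1138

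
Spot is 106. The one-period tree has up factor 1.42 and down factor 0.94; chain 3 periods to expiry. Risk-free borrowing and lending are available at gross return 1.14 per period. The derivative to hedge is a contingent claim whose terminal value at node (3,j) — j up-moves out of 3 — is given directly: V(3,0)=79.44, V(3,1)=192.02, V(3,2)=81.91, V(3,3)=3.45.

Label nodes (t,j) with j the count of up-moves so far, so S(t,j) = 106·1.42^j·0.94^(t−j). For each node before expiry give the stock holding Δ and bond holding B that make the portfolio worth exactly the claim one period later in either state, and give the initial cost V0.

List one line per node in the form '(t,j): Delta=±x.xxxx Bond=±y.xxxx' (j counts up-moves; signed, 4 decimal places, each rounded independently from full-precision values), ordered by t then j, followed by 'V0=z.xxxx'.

No-arbitrage ⇒ martingale measure with p* = (R−d)/(u−d) = 0.4167.
Payoff layer (t=3): V(3,0)=79.4400, V(3,1)=192.0200, V(3,2)=81.9100, V(3,3)=3.4500
(2,0): S=93.6616. Δ = (V_up−V_dn)/(S_up−S_dn) = (192.0200−79.4400)/(132.9995−88.0419) = 2.5041. V = [p*·192.0200 + (1−p*)·79.4400]/1.14 = 110.8319. B = V − Δ·S = -123.7098.
(2,1): S=141.4888. Δ = (V_up−V_dn)/(S_up−S_dn) = (81.9100−192.0200)/(200.9141−132.9995) = -1.6213. V = [p*·81.9100 + (1−p*)·192.0200]/1.14 = 128.1937. B = V − Δ·S = 357.5895.
(2,2): S=213.7384. Δ = (V_up−V_dn)/(S_up−S_dn) = (3.4500−81.9100)/(303.5085−200.9141) = -0.7648. V = [p*·3.4500 + (1−p*)·81.9100]/1.14 = 43.1740. B = V − Δ·S = 206.6323.
(1,0): S=99.6400. Δ = (V_up−V_dn)/(S_up−S_dn) = (128.1937−110.8319)/(141.4888−93.6616) = 0.3630. V = [p*·128.1937 + (1−p*)·110.8319]/1.14 = 103.5666. B = V − Δ·S = 67.3961.
(1,1): S=150.5200. Δ = (V_up−V_dn)/(S_up−S_dn) = (43.1740−128.1937)/(213.7384−141.4888) = -1.1768. V = [p*·43.1740 + (1−p*)·128.1937]/1.14 = 81.3762. B = V − Δ·S = 258.5006.
(0,0): S=106.0000. Δ = (V_up−V_dn)/(S_up−S_dn) = (81.3762−103.5666)/(150.5200−99.6400) = -0.4361. V = [p*·81.3762 + (1−p*)·103.5666]/1.14 = 82.7374. B = V − Δ·S = 128.9675.
Each (Δ,B) replicates both successor values, so the strategy is self-financing and V0 is arbitrage-free.

(0,0): Delta=-0.4361 Bond=128.9675
(1,0): Delta=0.3630 Bond=67.3961
(1,1): Delta=-1.1768 Bond=258.5006
(2,0): Delta=2.5041 Bond=-123.7098
(2,1): Delta=-1.6213 Bond=357.5895
(2,2): Delta=-0.7648 Bond=206.6323
V0=82.7374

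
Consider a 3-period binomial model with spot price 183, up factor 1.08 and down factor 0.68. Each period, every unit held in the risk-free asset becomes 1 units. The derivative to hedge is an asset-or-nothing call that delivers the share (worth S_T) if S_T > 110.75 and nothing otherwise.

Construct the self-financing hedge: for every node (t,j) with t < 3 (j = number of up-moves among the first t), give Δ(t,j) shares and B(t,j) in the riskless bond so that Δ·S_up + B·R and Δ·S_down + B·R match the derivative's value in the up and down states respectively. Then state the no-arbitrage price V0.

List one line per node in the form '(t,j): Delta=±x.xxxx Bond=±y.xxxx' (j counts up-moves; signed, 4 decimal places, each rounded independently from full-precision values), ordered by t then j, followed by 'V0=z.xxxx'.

Risk-neutral probability p* = (R−d)/(u−d) = (1−0.68)/(1.08−0.68) = 0.8000.
Terminal values V(3,·): V(3,0)=0.0000, V(3,1)=0.0000, V(3,2)=145.1468, V(3,3)=230.5273
(2,0): S=84.6192. Δ = (V_up−V_dn)/(S_up−S_dn) = (0.0000−0.0000)/(91.3887−57.5411) = 0.0000. V = [p*·0.0000 + (1−p*)·0.0000]/1 = 0.0000. B = V − Δ·S = 0.0000.
(2,1): S=134.3952. Δ = (V_up−V_dn)/(S_up−S_dn) = (145.1468−0.0000)/(145.1468−91.3887) = 2.7000. V = [p*·145.1468 + (1−p*)·0.0000]/1 = 116.1175. B = V − Δ·S = -246.7496.
(2,2): S=213.4512. Δ = (V_up−V_dn)/(S_up−S_dn) = (230.5273−145.1468)/(230.5273−145.1468) = 1.0000. V = [p*·230.5273 + (1−p*)·145.1468]/1 = 213.4512. B = V − Δ·S = 0.0000.
(1,0): S=124.4400. Δ = (V_up−V_dn)/(S_up−S_dn) = (116.1175−0.0000)/(134.3952−84.6192) = 2.3328. V = [p*·116.1175 + (1−p*)·0.0000]/1 = 92.8940. B = V − Δ·S = -197.3997.
(1,1): S=197.6400. Δ = (V_up−V_dn)/(S_up−S_dn) = (213.4512−116.1175)/(213.4512−134.3952) = 1.2312. V = [p*·213.4512 + (1−p*)·116.1175]/1 = 193.9845. B = V − Δ·S = -49.3499.
(0,0): S=183.0000. Δ = (V_up−V_dn)/(S_up−S_dn) = (193.9845−92.8940)/(197.6400−124.4400) = 1.3810. V = [p*·193.9845 + (1−p*)·92.8940]/1 = 173.7664. B = V − Δ·S = -78.9599.
The time-0 hedge costs 173.7664, which is the no-arbitrage price.

(0,0): Delta=1.3810 Bond=-78.9599
(1,0): Delta=2.3328 Bond=-197.3997
(1,1): Delta=1.2312 Bond=-49.3499
(2,0): Delta=0.0000 Bond=0.0000
(2,1): Delta=2.7000 Bond=-246.7496
(2,2): Delta=1.0000 Bond=0.0000
V0=173.7664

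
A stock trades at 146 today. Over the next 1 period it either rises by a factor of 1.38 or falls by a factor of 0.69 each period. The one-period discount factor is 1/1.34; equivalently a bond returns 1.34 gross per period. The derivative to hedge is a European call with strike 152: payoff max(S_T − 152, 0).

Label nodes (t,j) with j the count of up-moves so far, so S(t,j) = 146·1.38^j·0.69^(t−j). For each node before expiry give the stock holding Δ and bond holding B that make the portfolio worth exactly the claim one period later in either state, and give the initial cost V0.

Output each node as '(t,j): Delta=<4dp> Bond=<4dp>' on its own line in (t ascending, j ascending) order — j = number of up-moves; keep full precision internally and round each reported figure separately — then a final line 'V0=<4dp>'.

(0,0): Delta=0.4912 Bond=-36.9254
V0=34.7848

Since d<R<u, set p* = (R−d)/(u−d) = 0.9420; price each node as the discounted p*-expectation of its children.
At expiry t=1: V(1,0)=0.0000, V(1,1)=49.4800
Node (0,0) S=146.0000: V=(p*·49.4800+(1−p*)·0.0000)/1.34=34.7848; Δ=(49.4800−0.0000)/(201.4800−100.7400)=0.4912; B=V−Δ·S=-36.9254
Check: Δ(0,0)·S0 + B(0,0) = 34.7848 = V0.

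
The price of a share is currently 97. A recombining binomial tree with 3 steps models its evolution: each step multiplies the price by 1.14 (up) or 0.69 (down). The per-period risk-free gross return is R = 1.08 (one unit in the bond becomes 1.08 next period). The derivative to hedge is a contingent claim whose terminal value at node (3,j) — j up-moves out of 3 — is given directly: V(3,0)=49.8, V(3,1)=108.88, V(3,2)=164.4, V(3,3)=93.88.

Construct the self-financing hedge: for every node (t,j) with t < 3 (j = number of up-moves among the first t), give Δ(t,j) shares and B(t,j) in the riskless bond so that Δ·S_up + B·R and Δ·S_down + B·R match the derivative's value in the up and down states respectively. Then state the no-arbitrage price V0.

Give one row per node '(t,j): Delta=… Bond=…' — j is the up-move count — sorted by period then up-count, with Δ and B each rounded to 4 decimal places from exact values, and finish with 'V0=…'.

(0,0): Delta=-0.7677 Bond=166.2796
(1,0): Delta=1.7214 Bond=12.9837
(1,1): Delta=-0.9995 Bond=205.2125
(2,0): Delta=2.8429 Bond=-37.7679
(2,1): Delta=1.6170 Bond=21.9901
(2,2): Delta=-1.2431 Bond=252.3432
V0=91.8116

No-arbitrage ⇒ martingale measure with p* = (R−d)/(u−d) = 0.8667.
Terminal payoffs: V(3,0)=49.8000, V(3,1)=108.8800, V(3,2)=164.4000, V(3,3)=93.8800
  t=2,j=0: stock 46.1817 → up 52.6471 (V=108.8800), down 31.8654 (V=49.8000). Price 93.5210; hedge Δ=2.8429, bond B=-37.7679.
  t=2,j=1: stock 76.3002 → up 86.9822 (V=164.4000), down 52.6471 (V=108.8800). Price 145.3679; hedge Δ=1.6170, bond B=21.9901.
  t=2,j=2: stock 126.0612 → up 143.7098 (V=93.8800), down 86.9822 (V=164.4000). Price 95.6321; hedge Δ=-1.2431, bond B=252.3432.
  t=1,j=0: stock 66.9300 → up 76.3002 (V=145.3679), down 46.1817 (V=93.5210). Price 128.1991; hedge Δ=1.7214, bond B=12.9837.
  t=1,j=1: stock 110.5800 → up 126.0612 (V=95.6321), down 76.3002 (V=145.3679). Price 94.6885; hedge Δ=-0.9995, bond B=205.2125.
  t=0,j=0: stock 97.0000 → up 110.5800 (V=94.6885), down 66.9300 (V=128.1991). Price 91.8116; hedge Δ=-0.7677, bond B=166.2796.
Root portfolio cost Δ·97+B reproduces V0=91.8116.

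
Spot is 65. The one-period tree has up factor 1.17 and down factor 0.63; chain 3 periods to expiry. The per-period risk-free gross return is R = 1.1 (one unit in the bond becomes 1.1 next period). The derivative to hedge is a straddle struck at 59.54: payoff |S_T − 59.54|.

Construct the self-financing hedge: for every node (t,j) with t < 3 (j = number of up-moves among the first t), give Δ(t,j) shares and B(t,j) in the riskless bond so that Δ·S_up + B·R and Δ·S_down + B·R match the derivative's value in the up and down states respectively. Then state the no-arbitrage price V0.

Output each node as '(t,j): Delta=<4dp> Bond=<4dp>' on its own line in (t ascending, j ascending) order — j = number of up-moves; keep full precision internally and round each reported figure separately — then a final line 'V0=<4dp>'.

Under the risk-neutral measure, an up-move has probability p* = (R−d)/(u−d) = 0.8704 and values discount at R = 1.1.
Terminal values V(3,·): V(3,0)=43.2869, V(3,1)=29.3558, V(3,2)=3.4835, V(3,3)=44.5648
  t=2,j=0: stock 25.7985 → up 30.1842 (V=29.3558), down 16.2531 (V=43.2869). Price 28.3288; hedge Δ=-1.0000, bond B=54.1273.
  t=2,j=1: stock 47.9115 → up 56.0565 (V=3.4835), down 30.1842 (V=29.3558). Price 6.2158; hedge Δ=-1.0000, bond B=54.1273.
  t=2,j=2: stock 88.9785 → up 104.1048 (V=44.5648), down 56.0565 (V=3.4835). Price 35.6723; hedge Δ=0.8550, bond B=-40.4042.
  t=1,j=0: stock 40.9500 → up 47.9115 (V=6.2158), down 25.7985 (V=28.3288). Price 8.2566; hedge Δ=-1.0000, bond B=49.2066.
  t=1,j=1: stock 76.0500 → up 88.9785 (V=35.6723), down 47.9115 (V=6.2158). Price 28.9580; hedge Δ=0.7173, bond B=-25.5910.
  t=0,j=0: stock 65.0000 → up 76.0500 (V=28.9580), down 40.9500 (V=8.2566). Price 23.8859; hedge Δ=0.5898, bond B=-14.4500.
Each (Δ,B) replicates both successor values, so the strategy is self-financing and V0 is arbitrage-free.

(0,0): Delta=0.5898 Bond=-14.4500
(1,0): Delta=-1.0000 Bond=49.2066
(1,1): Delta=0.7173 Bond=-25.5910
(2,0): Delta=-1.0000 Bond=54.1273
(2,1): Delta=-1.0000 Bond=54.1273
(2,2): Delta=0.8550 Bond=-40.4042
V0=23.8859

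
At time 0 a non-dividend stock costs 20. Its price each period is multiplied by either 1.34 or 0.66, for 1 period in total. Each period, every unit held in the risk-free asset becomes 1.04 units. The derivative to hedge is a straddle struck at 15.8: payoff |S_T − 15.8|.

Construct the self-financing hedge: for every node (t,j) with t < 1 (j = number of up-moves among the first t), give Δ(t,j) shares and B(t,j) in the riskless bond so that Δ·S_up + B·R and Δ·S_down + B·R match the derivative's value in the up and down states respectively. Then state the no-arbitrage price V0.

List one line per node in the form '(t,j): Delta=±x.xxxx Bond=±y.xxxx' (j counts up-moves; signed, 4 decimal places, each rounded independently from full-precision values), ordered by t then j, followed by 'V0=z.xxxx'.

Risk-neutral probability p* = (R−d)/(u−d) = (1.04−0.66)/(1.34−0.66) = 0.5588.
Payoff layer (t=1): V(1,0)=2.6000, V(1,1)=11.0000
(0,0): S=20.0000. Δ = (V_up−V_dn)/(S_up−S_dn) = (11.0000−2.6000)/(26.8000−13.2000) = 0.6176. V = [p*·11.0000 + (1−p*)·2.6000]/1.04 = 7.0136. B = V − Δ·S = -5.3394.
Each (Δ,B) replicates both successor values, so the strategy is self-financing and V0 is arbitrage-free.

(0,0): Delta=0.6176 Bond=-5.3394
V0=7.0136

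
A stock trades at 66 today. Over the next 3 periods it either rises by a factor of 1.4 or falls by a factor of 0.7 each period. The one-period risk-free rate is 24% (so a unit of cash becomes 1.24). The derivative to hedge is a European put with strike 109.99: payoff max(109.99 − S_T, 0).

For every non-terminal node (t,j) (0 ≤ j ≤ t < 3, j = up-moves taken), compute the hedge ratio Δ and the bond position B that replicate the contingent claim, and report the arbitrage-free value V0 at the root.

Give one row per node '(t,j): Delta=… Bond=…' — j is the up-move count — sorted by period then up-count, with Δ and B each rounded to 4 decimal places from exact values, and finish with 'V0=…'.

(0,0): Delta=-0.4043 Bond=35.4920
(1,0): Delta=-1.0000 Bond=71.5336
(1,1): Delta=-0.3160 Bond=35.8550
(2,0): Delta=-1.0000 Bond=88.7016
(2,1): Delta=-1.0000 Bond=88.7016
(2,2): Delta=-0.2147 Bond=31.3516
V0=8.8112

Risk-neutral probability p* = (R−d)/(u−d) = (1.24−0.7)/(1.4−0.7) = 0.7714.
Terminal values V(3,·): V(3,0)=87.3520, V(3,1)=64.7140, V(3,2)=19.4380, V(3,3)=0.0000
  t=2,j=0: stock 32.3400 → up 45.2760 (V=64.7140), down 22.6380 (V=87.3520). Price 56.3616; hedge Δ=-1.0000, bond B=88.7016.
  t=2,j=1: stock 64.6800 → up 90.5520 (V=19.4380), down 45.2760 (V=64.7140). Price 24.0216; hedge Δ=-1.0000, bond B=88.7016.
  t=2,j=2: stock 129.3600 → up 181.1040 (V=0.0000), down 90.5520 (V=19.4380). Price 3.5830; hedge Δ=-0.2147, bond B=31.3516.
  t=1,j=0: stock 46.2000 → up 64.6800 (V=24.0216), down 32.3400 (V=56.3616). Price 25.3336; hedge Δ=-1.0000, bond B=71.5336.
  t=1,j=1: stock 92.4000 → up 129.3600 (V=3.5830), down 64.6800 (V=24.0216). Price 6.6570; hedge Δ=-0.3160, bond B=35.8550.
  t=0,j=0: stock 66.0000 → up 92.4000 (V=6.6570), down 46.2000 (V=25.3336). Price 8.8112; hedge Δ=-0.4043, bond B=35.4920.
Check: Δ(0,0)·S0 + B(0,0) = 8.8112 = V0.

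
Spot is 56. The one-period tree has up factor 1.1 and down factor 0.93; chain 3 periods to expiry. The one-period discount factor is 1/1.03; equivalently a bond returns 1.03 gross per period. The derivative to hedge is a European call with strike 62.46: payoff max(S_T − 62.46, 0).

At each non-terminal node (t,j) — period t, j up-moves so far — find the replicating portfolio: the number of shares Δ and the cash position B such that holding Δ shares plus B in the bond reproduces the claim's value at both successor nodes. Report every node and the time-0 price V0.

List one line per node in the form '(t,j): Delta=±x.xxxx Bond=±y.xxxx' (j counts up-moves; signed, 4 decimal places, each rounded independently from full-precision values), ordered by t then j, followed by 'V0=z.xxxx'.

Risk-neutral probability p* = (R−d)/(u−d) = (1.03−0.93)/(1.1−0.93) = 0.5882.
At expiry t=3: V(3,0)=0.0000, V(3,1)=0.0000, V(3,2)=0.5568, V(3,3)=12.0760
  t=2,j=0: stock 48.4344 → up 53.2778 (V=0.0000), down 45.0440 (V=0.0000). Price 0.0000; hedge Δ=0.0000, bond B=0.0000.
  t=2,j=1: stock 57.2880 → up 63.0168 (V=0.5568), down 53.2778 (V=0.0000). Price 0.3180; hedge Δ=0.0572, bond B=-2.9573.
  t=2,j=2: stock 67.7600 → up 74.5360 (V=12.0760), down 63.0168 (V=0.5568). Price 7.1192; hedge Δ=1.0000, bond B=-60.6408.
  t=1,j=0: stock 52.0800 → up 57.2880 (V=0.3180), down 48.4344 (V=0.0000). Price 0.1816; hedge Δ=0.0359, bond B=-1.6889.
  t=1,j=1: stock 61.6000 → up 67.7600 (V=7.1192), down 57.2880 (V=0.3180). Price 4.1929; hedge Δ=0.6495, bond B=-35.8143.
  t=0,j=0: stock 56.0000 → up 61.6000 (V=4.1929), down 52.0800 (V=0.1816). Price 2.4672; hedge Δ=0.4214, bond B=-21.1288.
The time-0 hedge costs 2.4672, which is the no-arbitrage price.

(0,0): Delta=0.4214 Bond=-21.1288
(1,0): Delta=0.0359 Bond=-1.6889
(1,1): Delta=0.6495 Bond=-35.8143
(2,0): Delta=0.0000 Bond=0.0000
(2,1): Delta=0.0572 Bond=-2.9573
(2,2): Delta=1.0000 Bond=-60.6408
V0=2.4672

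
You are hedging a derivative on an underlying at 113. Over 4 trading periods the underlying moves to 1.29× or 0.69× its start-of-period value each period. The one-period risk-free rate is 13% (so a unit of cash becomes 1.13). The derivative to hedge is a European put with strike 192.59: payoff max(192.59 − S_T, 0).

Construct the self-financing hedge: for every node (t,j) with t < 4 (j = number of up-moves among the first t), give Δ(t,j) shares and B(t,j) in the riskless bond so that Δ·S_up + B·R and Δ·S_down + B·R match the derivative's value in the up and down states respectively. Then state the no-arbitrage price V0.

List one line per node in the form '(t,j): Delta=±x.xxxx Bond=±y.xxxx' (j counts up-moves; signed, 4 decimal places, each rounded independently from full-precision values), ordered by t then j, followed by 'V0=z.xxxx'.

Under the risk-neutral measure, an up-move has probability p* = (R−d)/(u−d) = 0.7333 and values discount at R = 1.13.
Terminal values V(4,·): V(4,0)=166.9762, V(4,1)=144.7032, V(4,2)=103.0626, V(4,3)=25.2127, V(4,4)=0.0000
(3,0): S=37.1215. Δ = (V_up−V_dn)/(S_up−S_dn) = (144.7032−166.9762)/(47.8868−25.6138) = -1.0000. V = [p*·144.7032 + (1−p*)·166.9762]/1.13 = 133.3121. B = V − Δ·S = 170.4336.
(3,1): S=69.4011. Δ = (V_up−V_dn)/(S_up−S_dn) = (103.0626−144.7032)/(89.5274−47.8868) = -1.0000. V = [p*·103.0626 + (1−p*)·144.7032]/1.13 = 101.0325. B = V − Δ·S = 170.4336.
(3,2): S=129.7499. Δ = (V_up−V_dn)/(S_up−S_dn) = (25.2127−103.0626)/(167.3773−89.5274) = -1.0000. V = [p*·25.2127 + (1−p*)·103.0626]/1.13 = 40.6838. B = V − Δ·S = 170.4336.
(3,3): S=242.5759. Δ = (V_up−V_dn)/(S_up−S_dn) = (0.0000−25.2127)/(312.9229−167.3773) = -0.1732. V = [p*·0.0000 + (1−p*)·25.2127]/1.13 = 5.9499. B = V − Δ·S = 47.9710.
(2,0): S=53.7993. Δ = (V_up−V_dn)/(S_up−S_dn) = (101.0325−133.3121)/(69.4011−37.1215) = -1.0000. V = [p*·101.0325 + (1−p*)·133.3121]/1.13 = 97.0269. B = V − Δ·S = 150.8262.
(2,1): S=100.5813. Δ = (V_up−V_dn)/(S_up−S_dn) = (40.6838−101.0325)/(129.7499−69.4011) = -1.0000. V = [p*·40.6838 + (1−p*)·101.0325]/1.13 = 50.2449. B = V − Δ·S = 150.8262.
(2,2): S=188.0433. Δ = (V_up−V_dn)/(S_up−S_dn) = (5.9499−40.6838)/(242.5759−129.7499) = -0.3079. V = [p*·5.9499 + (1−p*)·40.6838]/1.13 = 13.4622. B = V − Δ·S = 71.3519.
(1,0): S=77.9700. Δ = (V_up−V_dn)/(S_up−S_dn) = (50.2449−97.0269)/(100.5813−53.7993) = -1.0000. V = [p*·50.2449 + (1−p*)·97.0269]/1.13 = 55.5045. B = V − Δ·S = 133.4745.
(1,1): S=145.7700. Δ = (V_up−V_dn)/(S_up−S_dn) = (13.4622−50.2449)/(188.0433−100.5813) = -0.4206. V = [p*·13.4622 + (1−p*)·50.2449]/1.13 = 20.5937. B = V − Δ·S = 81.8983.
(0,0): S=113.0000. Δ = (V_up−V_dn)/(S_up−S_dn) = (20.5937−55.5045)/(145.7700−77.9700) = -0.5149. V = [p*·20.5937 + (1−p*)·55.5045]/1.13 = 26.4631. B = V − Δ·S = 84.6478.
Root portfolio cost Δ·113+B reproduces V0=26.4631.

(0,0): Delta=-0.5149 Bond=84.6478
(1,0): Delta=-1.0000 Bond=133.4745
(1,1): Delta=-0.4206 Bond=81.8983
(2,0): Delta=-1.0000 Bond=150.8262
(2,1): Delta=-1.0000 Bond=150.8262
(2,2): Delta=-0.3079 Bond=71.3519
(3,0): Delta=-1.0000 Bond=170.4336
(3,1): Delta=-1.0000 Bond=170.4336
(3,2): Delta=-1.0000 Bond=170.4336
(3,3): Delta=-0.1732 Bond=47.9710
V0=26.4631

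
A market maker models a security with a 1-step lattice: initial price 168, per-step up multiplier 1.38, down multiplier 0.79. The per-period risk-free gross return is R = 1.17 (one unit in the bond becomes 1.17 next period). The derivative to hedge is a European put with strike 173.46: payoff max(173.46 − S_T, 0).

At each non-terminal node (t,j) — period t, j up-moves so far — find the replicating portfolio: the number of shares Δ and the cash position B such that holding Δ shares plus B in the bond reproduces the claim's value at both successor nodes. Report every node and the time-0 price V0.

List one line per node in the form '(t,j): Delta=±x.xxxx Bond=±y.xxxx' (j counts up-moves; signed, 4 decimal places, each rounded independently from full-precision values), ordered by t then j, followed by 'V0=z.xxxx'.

No-arbitrage ⇒ martingale measure with p* = (R−d)/(u−d) = 0.6441.
Terminal payoffs: V(1,0)=40.7400, V(1,1)=0.0000
(0,0): S=168.0000. Δ = (V_up−V_dn)/(S_up−S_dn) = (0.0000−40.7400)/(231.8400−132.7200) = -0.4110. V = [p*·0.0000 + (1−p*)·40.7400]/1.17 = 12.3937. B = V − Δ·S = 81.4446.
Root portfolio cost Δ·168+B reproduces V0=12.3937.

(0,0): Delta=-0.4110 Bond=81.4446
V0=12.3937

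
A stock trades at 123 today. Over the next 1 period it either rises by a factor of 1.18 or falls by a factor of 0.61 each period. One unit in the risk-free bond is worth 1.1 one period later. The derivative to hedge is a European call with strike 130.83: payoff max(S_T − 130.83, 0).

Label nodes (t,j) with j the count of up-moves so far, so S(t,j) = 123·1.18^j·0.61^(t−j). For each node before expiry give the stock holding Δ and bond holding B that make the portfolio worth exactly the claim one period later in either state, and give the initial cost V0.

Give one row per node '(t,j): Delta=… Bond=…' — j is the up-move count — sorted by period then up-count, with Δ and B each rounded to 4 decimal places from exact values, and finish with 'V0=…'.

No-arbitrage ⇒ martingale measure with p* = (R−d)/(u−d) = 0.8596.
Payoff layer (t=1): V(1,0)=0.0000, V(1,1)=14.3100
  t=0,j=0: stock 123.0000 → up 145.1400 (V=14.3100), down 75.0300 (V=0.0000). Price 11.1833; hedge Δ=0.2041, bond B=-13.9220.
The time-0 hedge costs 11.1833, which is the no-arbitrage price.

(0,0): Delta=0.2041 Bond=-13.9220
V0=11.1833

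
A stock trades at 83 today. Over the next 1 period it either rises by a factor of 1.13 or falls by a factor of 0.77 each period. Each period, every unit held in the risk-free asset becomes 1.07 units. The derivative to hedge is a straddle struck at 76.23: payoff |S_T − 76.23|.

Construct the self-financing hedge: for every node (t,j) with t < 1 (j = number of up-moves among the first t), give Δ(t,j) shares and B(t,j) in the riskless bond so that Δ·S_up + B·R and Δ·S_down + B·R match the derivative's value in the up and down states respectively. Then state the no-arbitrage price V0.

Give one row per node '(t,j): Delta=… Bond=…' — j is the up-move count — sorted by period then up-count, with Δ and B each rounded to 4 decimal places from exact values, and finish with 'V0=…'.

(0,0): Delta=0.1754 Bond=1.0395
V0=15.5950

Since d<R<u, set p* = (R−d)/(u−d) = 0.8333; price each node as the discounted p*-expectation of its children.
Terminal values V(1,·): V(1,0)=12.3200, V(1,1)=17.5600
Node (0,0) S=83.0000: V=(p*·17.5600+(1−p*)·12.3200)/1.07=15.5950; Δ=(17.5600−12.3200)/(93.7900−63.9100)=0.1754; B=V−Δ·S=1.0395
Check: Δ(0,0)·S0 + B(0,0) = 15.5950 = V0.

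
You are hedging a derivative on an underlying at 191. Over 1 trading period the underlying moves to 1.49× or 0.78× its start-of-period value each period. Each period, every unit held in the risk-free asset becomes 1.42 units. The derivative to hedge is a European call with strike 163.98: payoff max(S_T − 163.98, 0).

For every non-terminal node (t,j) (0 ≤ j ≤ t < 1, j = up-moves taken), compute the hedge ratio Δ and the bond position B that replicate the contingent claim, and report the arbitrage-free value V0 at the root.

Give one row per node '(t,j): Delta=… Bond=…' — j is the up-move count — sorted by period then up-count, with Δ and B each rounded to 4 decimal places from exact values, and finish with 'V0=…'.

(0,0): Delta=0.8894 Bond=-93.3107
V0=76.5626

No-arbitrage ⇒ martingale measure with p* = (R−d)/(u−d) = 0.9014.
At expiry t=1: V(1,0)=0.0000, V(1,1)=120.6100
  t=0,j=0: stock 191.0000 → up 284.5900 (V=120.6100), down 148.9800 (V=0.0000). Price 76.5626; hedge Δ=0.8894, bond B=-93.3107.
Root portfolio cost Δ·191+B reproduces V0=76.5626.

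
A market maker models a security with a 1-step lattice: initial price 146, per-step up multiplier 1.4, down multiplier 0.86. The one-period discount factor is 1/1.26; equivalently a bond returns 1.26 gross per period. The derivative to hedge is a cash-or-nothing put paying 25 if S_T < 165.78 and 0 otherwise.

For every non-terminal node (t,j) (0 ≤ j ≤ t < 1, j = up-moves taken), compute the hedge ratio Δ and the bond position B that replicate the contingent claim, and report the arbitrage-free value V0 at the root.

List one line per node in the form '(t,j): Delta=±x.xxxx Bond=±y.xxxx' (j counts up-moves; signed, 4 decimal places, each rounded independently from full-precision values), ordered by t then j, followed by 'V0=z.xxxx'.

No-arbitrage ⇒ martingale measure with p* = (R−d)/(u−d) = 0.7407.
Terminal values V(1,·): V(1,0)=25.0000, V(1,1)=0.0000
(0,0): S=146.0000. Δ = (V_up−V_dn)/(S_up−S_dn) = (0.0000−25.0000)/(204.4000−125.5600) = -0.3171. V = [p*·0.0000 + (1−p*)·25.0000]/1.26 = 5.1440. B = V − Δ·S = 51.4403.
Check: Δ(0,0)·S0 + B(0,0) = 5.1440 = V0.

(0,0): Delta=-0.3171 Bond=51.4403
V0=5.1440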